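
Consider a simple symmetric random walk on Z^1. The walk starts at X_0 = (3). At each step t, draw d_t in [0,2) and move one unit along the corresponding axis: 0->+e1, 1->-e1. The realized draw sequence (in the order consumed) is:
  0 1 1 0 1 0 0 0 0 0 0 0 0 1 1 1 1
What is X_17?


(6)

t=0: X=(3), d=0 → +e1, X_1=(4)
t=1: X=(4), d=1 → -e1, X_2=(3)
t=2: X=(3), d=1 → -e1, X_3=(2)
t=3: X=(2), d=0 → +e1, X_4=(3)
t=4: X=(3), d=1 → -e1, X_5=(2)
t=5: X=(2), d=0 → +e1, X_6=(3)
t=6: X=(3), d=0 → +e1, X_7=(4)
t=7: X=(4), d=0 → +e1, X_8=(5)
t=8: X=(5), d=0 → +e1, X_9=(6)
t=9: X=(6), d=0 → +e1, X_10=(7)
t=10: X=(7), d=0 → +e1, X_11=(8)
t=11: X=(8), d=0 → +e1, X_12=(9)
t=12: X=(9), d=0 → +e1, X_13=(10)
t=13: X=(10), d=1 → -e1, X_14=(9)
t=14: X=(9), d=1 → -e1, X_15=(8)
t=15: X=(8), d=1 → -e1, X_16=(7)
t=16: X=(7), d=1 → -e1, X_17=(6)


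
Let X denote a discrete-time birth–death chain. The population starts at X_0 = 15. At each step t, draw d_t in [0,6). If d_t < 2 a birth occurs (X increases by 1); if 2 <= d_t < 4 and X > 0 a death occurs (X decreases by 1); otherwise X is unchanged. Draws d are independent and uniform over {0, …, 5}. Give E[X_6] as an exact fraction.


15

X can drop by at most 1 per step and X_0 = 15 > T = 6, so X_t >= 15 − t >= 9 > 0 for every t <= 6: the floor at 0 (the 'and X > 0' condition) never binds. Hence X_6 = X_0 + Σ_{t<6} Y_t with i.i.d. increments Y_t = y(d_t) ∈ {+1, −1, 0}.
Outcome values over d=0..5: [1, 1, -1, -1, 0, 0]
Σy = 0, Σy² = 4, M = 6
μ = 0/6 = 0,  σ² = 4/6 − (0)² = 2/3
E[X_6] = 15 + 6·(0) = 15


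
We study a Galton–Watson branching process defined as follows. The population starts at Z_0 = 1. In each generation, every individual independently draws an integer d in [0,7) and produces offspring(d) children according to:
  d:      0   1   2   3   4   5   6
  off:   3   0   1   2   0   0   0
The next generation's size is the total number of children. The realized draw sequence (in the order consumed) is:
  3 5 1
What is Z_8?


0

gen 0: Z_0=1, draws=[3], offspring=[2], Z_1=2
gen 1: Z_1=2, draws=[5, 1], offspring=[0, 0], Z_2=0
gen 2: Z_2=0, draws=[], offspring=[], Z_3=0
gen 3: Z_3=0, draws=[], offspring=[], Z_4=0
gen 4: Z_4=0, draws=[], offspring=[], Z_5=0
gen 5: Z_5=0, draws=[], offspring=[], Z_6=0
gen 6: Z_6=0, draws=[], offspring=[], Z_7=0
gen 7: Z_7=0, draws=[], offspring=[], Z_8=0


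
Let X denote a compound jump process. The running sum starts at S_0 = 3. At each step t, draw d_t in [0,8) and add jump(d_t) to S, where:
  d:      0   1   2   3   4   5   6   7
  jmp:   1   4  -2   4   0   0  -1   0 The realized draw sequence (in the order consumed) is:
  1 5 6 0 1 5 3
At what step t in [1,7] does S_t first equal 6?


3

t=0: S=3, d=1, jump=4, S_1=7
t=1: S=7, d=5, jump=0, S_2=7
t=2: S=7, d=6, jump=-1, S_3=6
t=3: S=6, d=0, jump=1, S_4=7
t=4: S=7, d=1, jump=4, S_5=11
t=5: S=11, d=5, jump=0, S_6=11
t=6: S=11, d=3, jump=4, S_7=15


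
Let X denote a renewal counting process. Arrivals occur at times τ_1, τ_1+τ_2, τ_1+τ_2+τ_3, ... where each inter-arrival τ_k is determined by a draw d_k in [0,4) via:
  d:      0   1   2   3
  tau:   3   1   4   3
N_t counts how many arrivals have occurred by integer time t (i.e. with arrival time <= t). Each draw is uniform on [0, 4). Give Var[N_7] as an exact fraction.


Inter-arrival values over d=0..3: [3, 1, 4, 3]
Each d has probability 1/4, so the pmf of τ is: f(1) = 1/4, f(3) = 1/2, f(4) = 1/4
Let p_n(j) = P(N_n = j), with p_0 = [1]. Condition on τ_1: p_n(0) = P(τ > n), and for j >= 1, p_n(j) = Σ_{k<=n} f(k)·p_{n−k}(j−1)
p_1 = [3/4, 1/4]  (j = 0..1)
p_2 = [3/4, 3/16, 1/16]  (j = 0..2)
p_3 = [1/4, 11/16, 3/64, 1/64]  (j = 0..3)
p_4 = [0, 11/16, 19/64, 3/256, 1/256]  (j = 0..4)
p_5 = [0, 9/16, 21/64, 27/256, 3/1024, 1/1024]  (j = 0..5)
p_6 = [0, 5/16, 17/32, 31/256, 35/1024, 3/4096, 1/4096]  (j = 0..6)
p_7 = [0, 1/16, 19/32, 75/256, 41/1024, 43/4096, 3/16384, 1/16384]  (j = 0..7)
E[N_7] = Σ j·p_7(j) = 38389/16384;  E[N_7²] = Σ j²·p_7(j) = 98089/16384
Var[N_7] = 98089/16384 − (38389/16384)² = 133374855/268435456

133374855/268435456


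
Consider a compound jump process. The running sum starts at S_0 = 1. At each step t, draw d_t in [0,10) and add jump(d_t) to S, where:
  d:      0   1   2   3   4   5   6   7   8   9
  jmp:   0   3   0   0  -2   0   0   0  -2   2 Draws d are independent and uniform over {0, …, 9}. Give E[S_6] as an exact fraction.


Outcome values over d=0..9: [0, 3, 0, 0, -2, 0, 0, 0, -2, 2]
Σy = 1, Σy² = 21, M = 10
μ = 1/10 = 1/10,  σ² = 21/10 − (1/10)² = 209/100
E[S_6] = 1 + 6·(1/10) = 8/5

8/5


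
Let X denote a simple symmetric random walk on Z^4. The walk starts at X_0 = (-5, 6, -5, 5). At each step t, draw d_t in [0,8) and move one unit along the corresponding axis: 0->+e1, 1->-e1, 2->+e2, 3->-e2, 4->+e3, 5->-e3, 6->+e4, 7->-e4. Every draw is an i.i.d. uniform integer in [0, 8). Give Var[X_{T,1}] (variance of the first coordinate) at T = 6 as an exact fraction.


3/2

Outcome values over d=0..7: [1, -1, 0, 0, 0, 0, 0, 0]
Σy = 0, Σy² = 2, M = 8
μ = 0/8 = 0,  σ² = 2/8 − (0)² = 1/4
Independent increments: Var[X_6] = 6·σ² = 6·(1/4) = 3/2


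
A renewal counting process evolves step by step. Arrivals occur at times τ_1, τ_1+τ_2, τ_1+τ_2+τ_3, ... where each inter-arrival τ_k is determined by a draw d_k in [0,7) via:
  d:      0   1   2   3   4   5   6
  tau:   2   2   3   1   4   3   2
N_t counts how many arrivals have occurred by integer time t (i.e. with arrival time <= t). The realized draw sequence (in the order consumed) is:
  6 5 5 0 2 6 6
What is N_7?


draw d_1=6: τ_1=2, arrival time A_1=2
draw d_2=5: τ_2=3, arrival time A_2=5
draw d_3=5: τ_3=3, arrival time A_3=8
draw d_4=0: τ_4=2, arrival time A_4=10
draw d_5=2: τ_5=3, arrival time A_5=13
draw d_6=6: τ_6=2, arrival time A_6=15
draw d_7=6: τ_7=2, arrival time A_7=17
N_t over t=0..7: 0:0 1:0 2:1 3:1 4:1 5:2 6:2 7:2

2


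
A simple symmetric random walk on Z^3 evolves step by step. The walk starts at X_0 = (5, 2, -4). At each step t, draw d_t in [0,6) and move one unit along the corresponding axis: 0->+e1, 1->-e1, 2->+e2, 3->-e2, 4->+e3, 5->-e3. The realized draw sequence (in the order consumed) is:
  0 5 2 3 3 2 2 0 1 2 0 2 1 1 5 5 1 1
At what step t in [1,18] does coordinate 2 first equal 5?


12

t=0: X=(5, 2, -4), d=0 → +e1, X_1=(6, 2, -4)
t=1: X=(6, 2, -4), d=5 → -e3, X_2=(6, 2, -5)
t=2: X=(6, 2, -5), d=2 → +e2, X_3=(6, 3, -5)
t=3: X=(6, 3, -5), d=3 → -e2, X_4=(6, 2, -5)
t=4: X=(6, 2, -5), d=3 → -e2, X_5=(6, 1, -5)
t=5: X=(6, 1, -5), d=2 → +e2, X_6=(6, 2, -5)
t=6: X=(6, 2, -5), d=2 → +e2, X_7=(6, 3, -5)
t=7: X=(6, 3, -5), d=0 → +e1, X_8=(7, 3, -5)
t=8: X=(7, 3, -5), d=1 → -e1, X_9=(6, 3, -5)
t=9: X=(6, 3, -5), d=2 → +e2, X_10=(6, 4, -5)
t=10: X=(6, 4, -5), d=0 → +e1, X_11=(7, 4, -5)
t=11: X=(7, 4, -5), d=2 → +e2, X_12=(7, 5, -5)
t=12: X=(7, 5, -5), d=1 → -e1, X_13=(6, 5, -5)
t=13: X=(6, 5, -5), d=1 → -e1, X_14=(5, 5, -5)
t=14: X=(5, 5, -5), d=5 → -e3, X_15=(5, 5, -6)
t=15: X=(5, 5, -6), d=5 → -e3, X_16=(5, 5, -7)
t=16: X=(5, 5, -7), d=1 → -e1, X_17=(4, 5, -7)
t=17: X=(4, 5, -7), d=1 → -e1, X_18=(3, 5, -7)


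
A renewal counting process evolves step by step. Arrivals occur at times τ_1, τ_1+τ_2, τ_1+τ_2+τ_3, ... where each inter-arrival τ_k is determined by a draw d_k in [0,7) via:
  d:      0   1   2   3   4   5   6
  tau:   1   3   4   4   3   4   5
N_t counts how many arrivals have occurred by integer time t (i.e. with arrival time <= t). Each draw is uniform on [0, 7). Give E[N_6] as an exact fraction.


164403/117649

Inter-arrival values over d=0..6: [1, 3, 4, 4, 3, 4, 5]
Each d has probability 1/7, so the pmf of τ is: f(1) = 1/7, f(3) = 2/7, f(4) = 3/7, f(5) = 1/7
Renewal equation for m(n) = E[N_n]: condition on τ_1 = k (if k <= n, one arrival plus a fresh copy on the remaining n−k steps): m(n) = F(n) + Σ_{k<=n} f(k)·m(n−k), where F(n) = P(τ <= n) and m(0) = 0
m(1) = F(1) = 1/7
m(2) = F(2) + f(1)·m(1) = 1/7 + 1/7·1/7 = 8/49
m(3) = F(3) + f(1)·m(2) = 3/7 + 1/7·8/49 = 155/343
m(4) = F(4) + f(1)·m(3) + f(3)·m(1) = 6/7 + 1/7·155/343 + 2/7·1/7 = 2311/2401
m(5) = F(5) + f(1)·m(4) + f(3)·m(2) + f(4)·m(1) = 1 + 1/7·2311/2401 + 2/7·8/49 + 3/7·1/7 = 20931/16807
m(6) = F(6) + f(1)·m(5) + f(3)·m(3) + f(4)·m(2) + f(5)·m(1) = 1 + 1/7·20931/16807 + 2/7·155/343 + 3/7·8/49 + 1/7·1/7 = 164403/117649
E[N_6] = m(6) = 164403/117649


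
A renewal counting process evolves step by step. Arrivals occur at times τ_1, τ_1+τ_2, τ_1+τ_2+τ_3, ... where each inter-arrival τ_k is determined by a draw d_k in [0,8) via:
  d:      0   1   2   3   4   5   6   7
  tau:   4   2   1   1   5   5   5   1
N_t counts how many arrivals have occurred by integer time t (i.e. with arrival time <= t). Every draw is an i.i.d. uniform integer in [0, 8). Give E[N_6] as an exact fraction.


Inter-arrival values over d=0..7: [4, 2, 1, 1, 5, 5, 5, 1]
Each d has probability 1/8, so the pmf of τ is: f(1) = 3/8, f(2) = 1/8, f(4) = 1/8, f(5) = 3/8
Renewal equation for m(n) = E[N_n]: condition on τ_1 = k (if k <= n, one arrival plus a fresh copy on the remaining n−k steps): m(n) = F(n) + Σ_{k<=n} f(k)·m(n−k), where F(n) = P(τ <= n) and m(0) = 0
m(1) = F(1) = 3/8
m(2) = F(2) + f(1)·m(1) = 1/2 + 3/8·3/8 = 41/64
m(3) = F(3) + f(1)·m(2) + f(2)·m(1) = 1/2 + 3/8·41/64 + 1/8·3/8 = 403/512
m(4) = F(4) + f(1)·m(3) + f(2)·m(2) = 5/8 + 3/8·403/512 + 1/8·41/64 = 4097/4096
m(5) = F(5) + f(1)·m(4) + f(2)·m(3) + f(4)·m(1) = 1 + 3/8·4097/4096 + 1/8·403/512 + 1/8·3/8 = 49819/32768
m(6) = F(6) + f(1)·m(5) + f(2)·m(4) + f(4)·m(2) + f(5)·m(1) = 1 + 3/8·49819/32768 + 1/8·4097/4096 + 1/8·41/64 + 3/8·3/8 = 502233/262144
E[N_6] = m(6) = 502233/262144

502233/262144


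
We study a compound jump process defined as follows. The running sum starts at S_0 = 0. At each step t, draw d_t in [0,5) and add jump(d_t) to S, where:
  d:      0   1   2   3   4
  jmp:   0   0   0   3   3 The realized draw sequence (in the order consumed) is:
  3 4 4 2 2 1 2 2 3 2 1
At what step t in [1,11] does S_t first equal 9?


t=0: S=0, d=3, jump=3, S_1=3
t=1: S=3, d=4, jump=3, S_2=6
t=2: S=6, d=4, jump=3, S_3=9
t=3: S=9, d=2, jump=0, S_4=9
t=4: S=9, d=2, jump=0, S_5=9
t=5: S=9, d=1, jump=0, S_6=9
t=6: S=9, d=2, jump=0, S_7=9
t=7: S=9, d=2, jump=0, S_8=9
t=8: S=9, d=3, jump=3, S_9=12
t=9: S=12, d=2, jump=0, S_10=12
t=10: S=12, d=1, jump=0, S_11=12

3


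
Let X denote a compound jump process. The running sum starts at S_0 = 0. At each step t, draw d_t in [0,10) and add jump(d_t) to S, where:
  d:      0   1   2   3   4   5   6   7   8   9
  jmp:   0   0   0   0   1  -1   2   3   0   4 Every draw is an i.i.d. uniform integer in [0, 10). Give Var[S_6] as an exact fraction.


Outcome values over d=0..9: [0, 0, 0, 0, 1, -1, 2, 3, 0, 4]
Σy = 9, Σy² = 31, M = 10
μ = 9/10 = 9/10,  σ² = 31/10 − (9/10)² = 229/100
Independent increments: Var[S_6] = 6·σ² = 6·(229/100) = 687/50

687/50


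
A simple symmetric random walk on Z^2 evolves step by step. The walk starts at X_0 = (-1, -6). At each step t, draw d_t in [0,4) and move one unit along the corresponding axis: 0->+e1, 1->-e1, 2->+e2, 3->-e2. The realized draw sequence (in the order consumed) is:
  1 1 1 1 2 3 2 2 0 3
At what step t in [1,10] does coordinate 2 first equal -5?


t=0: X=(-1, -6), d=1 → -e1, X_1=(-2, -6)
t=1: X=(-2, -6), d=1 → -e1, X_2=(-3, -6)
t=2: X=(-3, -6), d=1 → -e1, X_3=(-4, -6)
t=3: X=(-4, -6), d=1 → -e1, X_4=(-5, -6)
t=4: X=(-5, -6), d=2 → +e2, X_5=(-5, -5)
t=5: X=(-5, -5), d=3 → -e2, X_6=(-5, -6)
t=6: X=(-5, -6), d=2 → +e2, X_7=(-5, -5)
t=7: X=(-5, -5), d=2 → +e2, X_8=(-5, -4)
t=8: X=(-5, -4), d=0 → +e1, X_9=(-4, -4)
t=9: X=(-4, -4), d=3 → -e2, X_10=(-4, -5)

5


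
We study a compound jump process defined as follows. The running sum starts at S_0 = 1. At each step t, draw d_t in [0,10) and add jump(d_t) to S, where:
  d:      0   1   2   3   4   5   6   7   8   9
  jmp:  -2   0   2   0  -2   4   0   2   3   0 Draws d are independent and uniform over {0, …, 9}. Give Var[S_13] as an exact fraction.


Outcome values over d=0..9: [-2, 0, 2, 0, -2, 4, 0, 2, 3, 0]
Σy = 7, Σy² = 41, M = 10
μ = 7/10 = 7/10,  σ² = 41/10 − (7/10)² = 361/100
Independent increments: Var[S_13] = 13·σ² = 13·(361/100) = 4693/100

4693/100


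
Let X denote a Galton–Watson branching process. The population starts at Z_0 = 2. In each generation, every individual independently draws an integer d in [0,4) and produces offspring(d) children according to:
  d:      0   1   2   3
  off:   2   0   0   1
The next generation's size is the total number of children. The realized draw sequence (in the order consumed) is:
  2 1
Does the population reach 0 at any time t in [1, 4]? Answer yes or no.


gen 0: Z_0=2, draws=[2, 1], offspring=[0, 0], Z_1=0
gen 1: Z_1=0, draws=[], offspring=[], Z_2=0
gen 2: Z_2=0, draws=[], offspring=[], Z_3=0
gen 3: Z_3=0, draws=[], offspring=[], Z_4=0

yes


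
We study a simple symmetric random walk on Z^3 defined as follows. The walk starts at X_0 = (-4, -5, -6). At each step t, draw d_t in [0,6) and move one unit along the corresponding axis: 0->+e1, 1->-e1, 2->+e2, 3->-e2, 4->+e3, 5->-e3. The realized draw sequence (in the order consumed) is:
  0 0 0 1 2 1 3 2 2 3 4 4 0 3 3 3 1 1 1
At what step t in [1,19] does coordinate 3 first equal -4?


12

t=0: X=(-4, -5, -6), d=0 → +e1, X_1=(-3, -5, -6)
t=1: X=(-3, -5, -6), d=0 → +e1, X_2=(-2, -5, -6)
t=2: X=(-2, -5, -6), d=0 → +e1, X_3=(-1, -5, -6)
t=3: X=(-1, -5, -6), d=1 → -e1, X_4=(-2, -5, -6)
t=4: X=(-2, -5, -6), d=2 → +e2, X_5=(-2, -4, -6)
t=5: X=(-2, -4, -6), d=1 → -e1, X_6=(-3, -4, -6)
t=6: X=(-3, -4, -6), d=3 → -e2, X_7=(-3, -5, -6)
t=7: X=(-3, -5, -6), d=2 → +e2, X_8=(-3, -4, -6)
t=8: X=(-3, -4, -6), d=2 → +e2, X_9=(-3, -3, -6)
t=9: X=(-3, -3, -6), d=3 → -e2, X_10=(-3, -4, -6)
t=10: X=(-3, -4, -6), d=4 → +e3, X_11=(-3, -4, -5)
t=11: X=(-3, -4, -5), d=4 → +e3, X_12=(-3, -4, -4)
t=12: X=(-3, -4, -4), d=0 → +e1, X_13=(-2, -4, -4)
t=13: X=(-2, -4, -4), d=3 → -e2, X_14=(-2, -5, -4)
t=14: X=(-2, -5, -4), d=3 → -e2, X_15=(-2, -6, -4)
t=15: X=(-2, -6, -4), d=3 → -e2, X_16=(-2, -7, -4)
t=16: X=(-2, -7, -4), d=1 → -e1, X_17=(-3, -7, -4)
t=17: X=(-3, -7, -4), d=1 → -e1, X_18=(-4, -7, -4)
t=18: X=(-4, -7, -4), d=1 → -e1, X_19=(-5, -7, -4)


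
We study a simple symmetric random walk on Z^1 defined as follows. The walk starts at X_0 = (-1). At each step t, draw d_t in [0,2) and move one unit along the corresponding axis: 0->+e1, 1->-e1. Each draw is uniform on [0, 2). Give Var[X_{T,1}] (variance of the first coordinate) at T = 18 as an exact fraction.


Outcome values over d=0..1: [1, -1]
Σy = 0, Σy² = 2, M = 2
μ = 0/2 = 0,  σ² = 2/2 − (0)² = 1
Independent increments: Var[X_18] = 18·σ² = 18·(1) = 18

18


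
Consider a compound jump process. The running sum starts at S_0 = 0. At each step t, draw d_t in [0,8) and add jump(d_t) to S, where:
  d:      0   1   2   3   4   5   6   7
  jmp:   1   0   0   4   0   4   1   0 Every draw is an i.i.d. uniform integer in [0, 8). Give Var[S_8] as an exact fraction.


43/2

Outcome values over d=0..7: [1, 0, 0, 4, 0, 4, 1, 0]
Σy = 10, Σy² = 34, M = 8
μ = 10/8 = 5/4,  σ² = 34/8 − (5/4)² = 43/16
Independent increments: Var[S_8] = 8·σ² = 8·(43/16) = 43/2


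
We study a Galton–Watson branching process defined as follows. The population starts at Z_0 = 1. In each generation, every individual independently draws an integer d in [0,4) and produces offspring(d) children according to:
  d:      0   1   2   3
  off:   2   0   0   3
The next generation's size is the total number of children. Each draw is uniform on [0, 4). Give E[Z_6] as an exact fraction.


Outcome values over d=0..3: [2, 0, 0, 3]
Σy = 5, Σy² = 13, M = 4
μ = 5/4 = 5/4,  σ² = 13/4 − (5/4)² = 27/16
E[Z_0] = 1
E[Z_1] = 5/4·E[Z_0] = 5/4
E[Z_2] = 5/4·E[Z_1] = 25/16
E[Z_3] = 5/4·E[Z_2] = 125/64
E[Z_4] = 5/4·E[Z_3] = 625/256
E[Z_5] = 5/4·E[Z_4] = 3125/1024
E[Z_6] = 5/4·E[Z_5] = 15625/4096

15625/4096


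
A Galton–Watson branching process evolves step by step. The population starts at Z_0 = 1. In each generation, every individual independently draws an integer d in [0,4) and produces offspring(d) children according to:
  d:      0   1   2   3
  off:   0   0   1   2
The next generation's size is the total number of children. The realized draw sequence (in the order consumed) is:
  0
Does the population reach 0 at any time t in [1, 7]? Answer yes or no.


yes

gen 0: Z_0=1, draws=[0], offspring=[0], Z_1=0
gen 1: Z_1=0, draws=[], offspring=[], Z_2=0
gen 2: Z_2=0, draws=[], offspring=[], Z_3=0
gen 3: Z_3=0, draws=[], offspring=[], Z_4=0
gen 4: Z_4=0, draws=[], offspring=[], Z_5=0
gen 5: Z_5=0, draws=[], offspring=[], Z_6=0
gen 6: Z_6=0, draws=[], offspring=[], Z_7=0


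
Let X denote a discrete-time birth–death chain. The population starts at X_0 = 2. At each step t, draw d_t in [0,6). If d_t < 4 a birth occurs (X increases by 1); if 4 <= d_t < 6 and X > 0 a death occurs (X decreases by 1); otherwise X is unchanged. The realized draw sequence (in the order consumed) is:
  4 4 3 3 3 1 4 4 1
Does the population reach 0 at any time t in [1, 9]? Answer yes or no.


t=0: X=2, d=4 → death, X_1=1
t=1: X=1, d=4 → death, X_2=0
t=2: X=0, d=3 → birth, X_3=1
t=3: X=1, d=3 → birth, X_4=2
t=4: X=2, d=3 → birth, X_5=3
t=5: X=3, d=1 → birth, X_6=4
t=6: X=4, d=4 → death, X_7=3
t=7: X=3, d=4 → death, X_8=2
t=8: X=2, d=1 → birth, X_9=3

yes


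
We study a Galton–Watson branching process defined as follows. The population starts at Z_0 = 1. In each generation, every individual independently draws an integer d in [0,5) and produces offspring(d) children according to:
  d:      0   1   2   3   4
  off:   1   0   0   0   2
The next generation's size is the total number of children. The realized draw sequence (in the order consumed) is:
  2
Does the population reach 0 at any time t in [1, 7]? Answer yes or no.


yes

gen 0: Z_0=1, draws=[2], offspring=[0], Z_1=0
gen 1: Z_1=0, draws=[], offspring=[], Z_2=0
gen 2: Z_2=0, draws=[], offspring=[], Z_3=0
gen 3: Z_3=0, draws=[], offspring=[], Z_4=0
gen 4: Z_4=0, draws=[], offspring=[], Z_5=0
gen 5: Z_5=0, draws=[], offspring=[], Z_6=0
gen 6: Z_6=0, draws=[], offspring=[], Z_7=0


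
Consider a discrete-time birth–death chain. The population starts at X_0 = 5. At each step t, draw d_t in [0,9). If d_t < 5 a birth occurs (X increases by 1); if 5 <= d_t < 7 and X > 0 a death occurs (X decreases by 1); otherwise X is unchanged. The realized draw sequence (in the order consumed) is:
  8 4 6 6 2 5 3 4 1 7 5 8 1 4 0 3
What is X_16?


t=0: X=5, d=8 → hold, X_1=5
t=1: X=5, d=4 → birth, X_2=6
t=2: X=6, d=6 → death, X_3=5
t=3: X=5, d=6 → death, X_4=4
t=4: X=4, d=2 → birth, X_5=5
t=5: X=5, d=5 → death, X_6=4
t=6: X=4, d=3 → birth, X_7=5
t=7: X=5, d=4 → birth, X_8=6
t=8: X=6, d=1 → birth, X_9=7
t=9: X=7, d=7 → hold, X_10=7
t=10: X=7, d=5 → death, X_11=6
t=11: X=6, d=8 → hold, X_12=6
t=12: X=6, d=1 → birth, X_13=7
t=13: X=7, d=4 → birth, X_14=8
t=14: X=8, d=0 → birth, X_15=9
t=15: X=9, d=3 → birth, X_16=10

10


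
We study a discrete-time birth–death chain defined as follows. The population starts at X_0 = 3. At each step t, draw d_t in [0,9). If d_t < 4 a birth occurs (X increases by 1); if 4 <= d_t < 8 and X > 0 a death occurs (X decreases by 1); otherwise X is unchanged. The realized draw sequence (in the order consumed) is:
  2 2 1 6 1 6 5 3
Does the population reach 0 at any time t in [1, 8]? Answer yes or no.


t=0: X=3, d=2 → birth, X_1=4
t=1: X=4, d=2 → birth, X_2=5
t=2: X=5, d=1 → birth, X_3=6
t=3: X=6, d=6 → death, X_4=5
t=4: X=5, d=1 → birth, X_5=6
t=5: X=6, d=6 → death, X_6=5
t=6: X=5, d=5 → death, X_7=4
t=7: X=4, d=3 → birth, X_8=5

no


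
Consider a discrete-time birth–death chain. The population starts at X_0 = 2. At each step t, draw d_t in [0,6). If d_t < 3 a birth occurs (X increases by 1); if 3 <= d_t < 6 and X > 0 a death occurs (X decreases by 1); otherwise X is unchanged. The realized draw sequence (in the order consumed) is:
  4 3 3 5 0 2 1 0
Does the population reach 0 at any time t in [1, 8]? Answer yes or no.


t=0: X=2, d=4 → death, X_1=1
t=1: X=1, d=3 → death, X_2=0
t=2: X=0, d=3 → hold, X_3=0
t=3: X=0, d=5 → hold, X_4=0
t=4: X=0, d=0 → birth, X_5=1
t=5: X=1, d=2 → birth, X_6=2
t=6: X=2, d=1 → birth, X_7=3
t=7: X=3, d=0 → birth, X_8=4

yes


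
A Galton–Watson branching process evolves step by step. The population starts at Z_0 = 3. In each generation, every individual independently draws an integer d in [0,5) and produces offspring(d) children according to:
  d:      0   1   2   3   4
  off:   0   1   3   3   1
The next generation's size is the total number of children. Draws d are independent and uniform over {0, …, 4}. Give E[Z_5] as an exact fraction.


Outcome values over d=0..4: [0, 1, 3, 3, 1]
Σy = 8, Σy² = 20, M = 5
μ = 8/5 = 8/5,  σ² = 20/5 − (8/5)² = 36/25
E[Z_0] = 3
E[Z_1] = 8/5·E[Z_0] = 24/5
E[Z_2] = 8/5·E[Z_1] = 192/25
E[Z_3] = 8/5·E[Z_2] = 1536/125
E[Z_4] = 8/5·E[Z_3] = 12288/625
E[Z_5] = 8/5·E[Z_4] = 98304/3125

98304/3125


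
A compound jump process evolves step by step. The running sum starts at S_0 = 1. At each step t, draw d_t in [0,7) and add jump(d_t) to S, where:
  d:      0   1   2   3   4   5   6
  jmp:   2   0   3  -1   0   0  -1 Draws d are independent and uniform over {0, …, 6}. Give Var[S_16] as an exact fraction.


Outcome values over d=0..6: [2, 0, 3, -1, 0, 0, -1]
Σy = 3, Σy² = 15, M = 7
μ = 3/7 = 3/7,  σ² = 15/7 − (3/7)² = 96/49
Independent increments: Var[S_16] = 16·σ² = 16·(96/49) = 1536/49

1536/49


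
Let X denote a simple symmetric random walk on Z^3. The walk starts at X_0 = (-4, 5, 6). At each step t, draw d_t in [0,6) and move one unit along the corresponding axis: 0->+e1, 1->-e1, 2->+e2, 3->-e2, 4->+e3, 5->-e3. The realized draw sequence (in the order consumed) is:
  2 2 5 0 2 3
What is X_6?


(-3, 7, 5)

t=0: X=(-4, 5, 6), d=2 → +e2, X_1=(-4, 6, 6)
t=1: X=(-4, 6, 6), d=2 → +e2, X_2=(-4, 7, 6)
t=2: X=(-4, 7, 6), d=5 → -e3, X_3=(-4, 7, 5)
t=3: X=(-4, 7, 5), d=0 → +e1, X_4=(-3, 7, 5)
t=4: X=(-3, 7, 5), d=2 → +e2, X_5=(-3, 8, 5)
t=5: X=(-3, 8, 5), d=3 → -e2, X_6=(-3, 7, 5)


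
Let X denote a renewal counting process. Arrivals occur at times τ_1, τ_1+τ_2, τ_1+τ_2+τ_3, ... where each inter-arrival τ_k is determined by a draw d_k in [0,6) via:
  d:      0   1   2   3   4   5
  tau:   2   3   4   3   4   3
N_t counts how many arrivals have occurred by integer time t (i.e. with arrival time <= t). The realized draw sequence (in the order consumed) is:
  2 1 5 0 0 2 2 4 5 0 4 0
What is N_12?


4

draw d_1=2: τ_1=4, arrival time A_1=4
draw d_2=1: τ_2=3, arrival time A_2=7
draw d_3=5: τ_3=3, arrival time A_3=10
draw d_4=0: τ_4=2, arrival time A_4=12
draw d_5=0: τ_5=2, arrival time A_5=14
draw d_6=2: τ_6=4, arrival time A_6=18
draw d_7=2: τ_7=4, arrival time A_7=22
draw d_8=4: τ_8=4, arrival time A_8=26
draw d_9=5: τ_9=3, arrival time A_9=29
draw d_10=0: τ_10=2, arrival time A_10=31
draw d_11=4: τ_11=4, arrival time A_11=35
draw d_12=0: τ_12=2, arrival time A_12=37
N_t over t=0..12: 0:0 1:0 2:0 3:0 4:1 5:1 6:1 7:2 8:2 9:2 10:3 11:3 12:4


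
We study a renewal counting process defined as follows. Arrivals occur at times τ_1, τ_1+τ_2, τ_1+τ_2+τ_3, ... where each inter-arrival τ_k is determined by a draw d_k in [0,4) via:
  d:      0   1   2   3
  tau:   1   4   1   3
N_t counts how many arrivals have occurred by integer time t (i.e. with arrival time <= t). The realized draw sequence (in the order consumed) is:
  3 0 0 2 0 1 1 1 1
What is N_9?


5

draw d_1=3: τ_1=3, arrival time A_1=3
draw d_2=0: τ_2=1, arrival time A_2=4
draw d_3=0: τ_3=1, arrival time A_3=5
draw d_4=2: τ_4=1, arrival time A_4=6
draw d_5=0: τ_5=1, arrival time A_5=7
draw d_6=1: τ_6=4, arrival time A_6=11
draw d_7=1: τ_7=4, arrival time A_7=15
draw d_8=1: τ_8=4, arrival time A_8=19
draw d_9=1: τ_9=4, arrival time A_9=23
N_t over t=0..9: 0:0 1:0 2:0 3:1 4:2 5:3 6:4 7:5 8:5 9:5


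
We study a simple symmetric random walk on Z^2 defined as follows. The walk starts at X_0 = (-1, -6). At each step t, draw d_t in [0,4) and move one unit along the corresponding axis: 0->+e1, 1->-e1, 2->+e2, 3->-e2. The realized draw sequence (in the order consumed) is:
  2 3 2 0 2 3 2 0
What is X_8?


t=0: X=(-1, -6), d=2 → +e2, X_1=(-1, -5)
t=1: X=(-1, -5), d=3 → -e2, X_2=(-1, -6)
t=2: X=(-1, -6), d=2 → +e2, X_3=(-1, -5)
t=3: X=(-1, -5), d=0 → +e1, X_4=(0, -5)
t=4: X=(0, -5), d=2 → +e2, X_5=(0, -4)
t=5: X=(0, -4), d=3 → -e2, X_6=(0, -5)
t=6: X=(0, -5), d=2 → +e2, X_7=(0, -4)
t=7: X=(0, -4), d=0 → +e1, X_8=(1, -4)

(1, -4)


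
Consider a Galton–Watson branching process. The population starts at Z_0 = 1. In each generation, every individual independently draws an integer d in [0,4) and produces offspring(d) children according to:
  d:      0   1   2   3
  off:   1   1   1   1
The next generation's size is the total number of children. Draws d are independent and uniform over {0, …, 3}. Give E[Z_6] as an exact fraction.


Outcome values over d=0..3: [1, 1, 1, 1]
Σy = 4, Σy² = 4, M = 4
μ = 4/4 = 1,  σ² = 4/4 − (1)² = 0
E[Z_0] = 1
E[Z_1] = 1·E[Z_0] = 1
E[Z_2] = 1·E[Z_1] = 1
E[Z_3] = 1·E[Z_2] = 1
E[Z_4] = 1·E[Z_3] = 1
E[Z_5] = 1·E[Z_4] = 1
E[Z_6] = 1·E[Z_5] = 1

1


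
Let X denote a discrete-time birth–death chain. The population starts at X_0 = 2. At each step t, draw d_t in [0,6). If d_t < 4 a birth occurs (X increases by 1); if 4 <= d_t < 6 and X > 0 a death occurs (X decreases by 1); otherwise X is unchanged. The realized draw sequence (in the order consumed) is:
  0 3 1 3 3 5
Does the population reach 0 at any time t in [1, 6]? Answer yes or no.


t=0: X=2, d=0 → birth, X_1=3
t=1: X=3, d=3 → birth, X_2=4
t=2: X=4, d=1 → birth, X_3=5
t=3: X=5, d=3 → birth, X_4=6
t=4: X=6, d=3 → birth, X_5=7
t=5: X=7, d=5 → death, X_6=6

no


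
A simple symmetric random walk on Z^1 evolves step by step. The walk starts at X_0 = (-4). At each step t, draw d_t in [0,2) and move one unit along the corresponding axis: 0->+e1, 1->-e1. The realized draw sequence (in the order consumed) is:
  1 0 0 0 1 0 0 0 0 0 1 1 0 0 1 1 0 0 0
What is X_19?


t=0: X=(-4), d=1 → -e1, X_1=(-5)
t=1: X=(-5), d=0 → +e1, X_2=(-4)
t=2: X=(-4), d=0 → +e1, X_3=(-3)
t=3: X=(-3), d=0 → +e1, X_4=(-2)
t=4: X=(-2), d=1 → -e1, X_5=(-3)
t=5: X=(-3), d=0 → +e1, X_6=(-2)
t=6: X=(-2), d=0 → +e1, X_7=(-1)
t=7: X=(-1), d=0 → +e1, X_8=(0)
t=8: X=(0), d=0 → +e1, X_9=(1)
t=9: X=(1), d=0 → +e1, X_10=(2)
t=10: X=(2), d=1 → -e1, X_11=(1)
t=11: X=(1), d=1 → -e1, X_12=(0)
t=12: X=(0), d=0 → +e1, X_13=(1)
t=13: X=(1), d=0 → +e1, X_14=(2)
t=14: X=(2), d=1 → -e1, X_15=(1)
t=15: X=(1), d=1 → -e1, X_16=(0)
t=16: X=(0), d=0 → +e1, X_17=(1)
t=17: X=(1), d=0 → +e1, X_18=(2)
t=18: X=(2), d=0 → +e1, X_19=(3)

(3)


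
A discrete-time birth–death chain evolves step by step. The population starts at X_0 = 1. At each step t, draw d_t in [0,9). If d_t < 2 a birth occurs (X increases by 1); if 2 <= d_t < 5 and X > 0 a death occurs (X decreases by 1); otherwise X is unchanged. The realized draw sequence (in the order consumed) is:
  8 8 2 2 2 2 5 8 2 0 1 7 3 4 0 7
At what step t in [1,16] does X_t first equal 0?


3

t=0: X=1, d=8 → hold, X_1=1
t=1: X=1, d=8 → hold, X_2=1
t=2: X=1, d=2 → death, X_3=0
t=3: X=0, d=2 → hold, X_4=0
t=4: X=0, d=2 → hold, X_5=0
t=5: X=0, d=2 → hold, X_6=0
t=6: X=0, d=5 → hold, X_7=0
t=7: X=0, d=8 → hold, X_8=0
t=8: X=0, d=2 → hold, X_9=0
t=9: X=0, d=0 → birth, X_10=1
t=10: X=1, d=1 → birth, X_11=2
t=11: X=2, d=7 → hold, X_12=2
t=12: X=2, d=3 → death, X_13=1
t=13: X=1, d=4 → death, X_14=0
t=14: X=0, d=0 → birth, X_15=1
t=15: X=1, d=7 → hold, X_16=1


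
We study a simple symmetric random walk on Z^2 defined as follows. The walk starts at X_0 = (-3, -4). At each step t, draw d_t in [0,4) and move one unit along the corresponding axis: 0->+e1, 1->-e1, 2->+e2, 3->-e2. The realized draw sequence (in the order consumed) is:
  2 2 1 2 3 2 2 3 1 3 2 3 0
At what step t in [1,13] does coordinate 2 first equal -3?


1

t=0: X=(-3, -4), d=2 → +e2, X_1=(-3, -3)
t=1: X=(-3, -3), d=2 → +e2, X_2=(-3, -2)
t=2: X=(-3, -2), d=1 → -e1, X_3=(-4, -2)
t=3: X=(-4, -2), d=2 → +e2, X_4=(-4, -1)
t=4: X=(-4, -1), d=3 → -e2, X_5=(-4, -2)
t=5: X=(-4, -2), d=2 → +e2, X_6=(-4, -1)
t=6: X=(-4, -1), d=2 → +e2, X_7=(-4, 0)
t=7: X=(-4, 0), d=3 → -e2, X_8=(-4, -1)
t=8: X=(-4, -1), d=1 → -e1, X_9=(-5, -1)
t=9: X=(-5, -1), d=3 → -e2, X_10=(-5, -2)
t=10: X=(-5, -2), d=2 → +e2, X_11=(-5, -1)
t=11: X=(-5, -1), d=3 → -e2, X_12=(-5, -2)
t=12: X=(-5, -2), d=0 → +e1, X_13=(-4, -2)


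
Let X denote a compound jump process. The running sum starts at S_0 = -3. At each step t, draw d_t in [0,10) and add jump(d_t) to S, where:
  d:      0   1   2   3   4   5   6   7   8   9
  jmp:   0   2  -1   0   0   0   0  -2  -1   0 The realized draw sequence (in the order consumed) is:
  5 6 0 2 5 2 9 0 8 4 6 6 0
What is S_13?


t=0: S=-3, d=5, jump=0, S_1=-3
t=1: S=-3, d=6, jump=0, S_2=-3
t=2: S=-3, d=0, jump=0, S_3=-3
t=3: S=-3, d=2, jump=-1, S_4=-4
t=4: S=-4, d=5, jump=0, S_5=-4
t=5: S=-4, d=2, jump=-1, S_6=-5
t=6: S=-5, d=9, jump=0, S_7=-5
t=7: S=-5, d=0, jump=0, S_8=-5
t=8: S=-5, d=8, jump=-1, S_9=-6
t=9: S=-6, d=4, jump=0, S_10=-6
t=10: S=-6, d=6, jump=0, S_11=-6
t=11: S=-6, d=6, jump=0, S_12=-6
t=12: S=-6, d=0, jump=0, S_13=-6

-6


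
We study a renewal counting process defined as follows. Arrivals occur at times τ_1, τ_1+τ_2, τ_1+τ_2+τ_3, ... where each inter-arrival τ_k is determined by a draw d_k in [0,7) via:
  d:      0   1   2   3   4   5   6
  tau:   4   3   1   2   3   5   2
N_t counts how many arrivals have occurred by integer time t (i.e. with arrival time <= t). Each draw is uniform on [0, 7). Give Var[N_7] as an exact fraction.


Inter-arrival values over d=0..6: [4, 3, 1, 2, 3, 5, 2]
Each d has probability 1/7, so the pmf of τ is: f(1) = 1/7, f(2) = 2/7, f(3) = 2/7, f(4) = 1/7, f(5) = 1/7
Let p_n(j) = P(N_n = j), with p_0 = [1]. Condition on τ_1: p_n(0) = P(τ > n), and for j >= 1, p_n(j) = Σ_{k<=n} f(k)·p_{n−k}(j−1)
p_1 = [6/7, 1/7]  (j = 0..1)
p_2 = [4/7, 20/49, 1/49]  (j = 0..2)
p_3 = [2/7, 30/49, 34/343, 1/343]  (j = 0..3)
p_4 = [1/7, 29/49, 12/49, 48/2401, 1/2401]  (j = 0..4)
p_5 = [0, 26/49, 136/343, 166/2401, 62/16807, 1/16807]  (j = 0..5)
p_6 = [0, 16/49, 171/343, 379/2401, 276/16807, 76/117649, 1/117649]  (j = 0..6)
p_7 = [0, 8/49, 176/343, 652/2401, 814/16807, 414/117649, 90/823543, 1/823543]  (j = 0..7)
E[N_7] = Σ j·p_7(j) = 1825097/823543;  E[N_7²] = Σ j²·p_7(j) = 4551399/823543
Var[N_7] = 4551399/823543 − (1825097/823543)² = 417293727248/678223072849

417293727248/678223072849


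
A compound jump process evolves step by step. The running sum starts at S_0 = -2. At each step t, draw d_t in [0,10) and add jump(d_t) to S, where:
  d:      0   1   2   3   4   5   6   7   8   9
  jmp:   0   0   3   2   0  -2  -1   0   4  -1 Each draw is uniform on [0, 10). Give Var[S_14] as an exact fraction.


91/2

Outcome values over d=0..9: [0, 0, 3, 2, 0, -2, -1, 0, 4, -1]
Σy = 5, Σy² = 35, M = 10
μ = 5/10 = 1/2,  σ² = 35/10 − (1/2)² = 13/4
Independent increments: Var[S_14] = 14·σ² = 14·(13/4) = 91/2


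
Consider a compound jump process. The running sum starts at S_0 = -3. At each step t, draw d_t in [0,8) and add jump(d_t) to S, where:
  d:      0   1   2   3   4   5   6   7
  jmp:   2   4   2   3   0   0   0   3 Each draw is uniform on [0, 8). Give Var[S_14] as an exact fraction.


245/8

Outcome values over d=0..7: [2, 4, 2, 3, 0, 0, 0, 3]
Σy = 14, Σy² = 42, M = 8
μ = 14/8 = 7/4,  σ² = 42/8 − (7/4)² = 35/16
Independent increments: Var[S_14] = 14·σ² = 14·(35/16) = 245/8


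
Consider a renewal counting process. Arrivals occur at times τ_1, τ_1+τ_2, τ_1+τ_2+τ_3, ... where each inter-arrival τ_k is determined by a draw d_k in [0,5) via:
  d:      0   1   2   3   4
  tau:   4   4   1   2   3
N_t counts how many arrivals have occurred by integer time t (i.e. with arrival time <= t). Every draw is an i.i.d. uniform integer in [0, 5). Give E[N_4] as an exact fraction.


796/625

Inter-arrival values over d=0..4: [4, 4, 1, 2, 3]
Each d has probability 1/5, so the pmf of τ is: f(1) = 1/5, f(2) = 1/5, f(3) = 1/5, f(4) = 2/5
Renewal equation for m(n) = E[N_n]: condition on τ_1 = k (if k <= n, one arrival plus a fresh copy on the remaining n−k steps): m(n) = F(n) + Σ_{k<=n} f(k)·m(n−k), where F(n) = P(τ <= n) and m(0) = 0
m(1) = F(1) = 1/5
m(2) = F(2) + f(1)·m(1) = 2/5 + 1/5·1/5 = 11/25
m(3) = F(3) + f(1)·m(2) + f(2)·m(1) = 3/5 + 1/5·11/25 + 1/5·1/5 = 91/125
m(4) = F(4) + f(1)·m(3) + f(2)·m(2) + f(3)·m(1) = 1 + 1/5·91/125 + 1/5·11/25 + 1/5·1/5 = 796/625
E[N_4] = m(4) = 796/625


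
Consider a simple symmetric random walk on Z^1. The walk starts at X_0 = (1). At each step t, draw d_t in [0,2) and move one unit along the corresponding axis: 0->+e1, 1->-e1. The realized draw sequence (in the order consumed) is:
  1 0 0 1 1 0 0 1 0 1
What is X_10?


(1)

t=0: X=(1), d=1 → -e1, X_1=(0)
t=1: X=(0), d=0 → +e1, X_2=(1)
t=2: X=(1), d=0 → +e1, X_3=(2)
t=3: X=(2), d=1 → -e1, X_4=(1)
t=4: X=(1), d=1 → -e1, X_5=(0)
t=5: X=(0), d=0 → +e1, X_6=(1)
t=6: X=(1), d=0 → +e1, X_7=(2)
t=7: X=(2), d=1 → -e1, X_8=(1)
t=8: X=(1), d=0 → +e1, X_9=(2)
t=9: X=(2), d=1 → -e1, X_10=(1)


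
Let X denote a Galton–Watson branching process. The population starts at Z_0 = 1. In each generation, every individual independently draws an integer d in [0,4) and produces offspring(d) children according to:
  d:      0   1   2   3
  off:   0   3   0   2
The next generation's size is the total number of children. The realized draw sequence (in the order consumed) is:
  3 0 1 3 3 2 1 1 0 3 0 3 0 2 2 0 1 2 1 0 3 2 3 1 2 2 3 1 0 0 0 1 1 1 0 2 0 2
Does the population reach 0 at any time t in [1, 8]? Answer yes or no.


gen 0: Z_0=1, draws=[3], offspring=[2], Z_1=2
gen 1: Z_1=2, draws=[0, 1], offspring=[0, 3], Z_2=3
gen 2: Z_2=3, draws=[3, 3, 2], offspring=[2, 2, 0], Z_3=4
gen 3: Z_3=4, draws=[1, 1, 0, 3], offspring=[3, 3, 0, 2], Z_4=8
gen 4: Z_4=8, draws=[0, 3, 0, 2, 2, 0, 1, 2], offspring=[0, 2, 0, 0, 0, 0, 3, 0], Z_5=5
gen 5: Z_5=5, draws=[1, 0, 3, 2, 3], offspring=[3, 0, 2, 0, 2], Z_6=7
gen 6: Z_6=7, draws=[1, 2, 2, 3, 1, 0, 0], offspring=[3, 0, 0, 2, 3, 0, 0], Z_7=8
gen 7: Z_7=8, draws=[0, 1, 1, 1, 0, 2, 0, 2], offspring=[0, 3, 3, 3, 0, 0, 0, 0], Z_8=9

no


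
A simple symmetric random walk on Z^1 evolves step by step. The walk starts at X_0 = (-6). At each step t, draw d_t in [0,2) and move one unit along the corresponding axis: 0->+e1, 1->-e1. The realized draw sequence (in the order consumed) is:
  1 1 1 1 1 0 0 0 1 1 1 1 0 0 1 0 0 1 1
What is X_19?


t=0: X=(-6), d=1 → -e1, X_1=(-7)
t=1: X=(-7), d=1 → -e1, X_2=(-8)
t=2: X=(-8), d=1 → -e1, X_3=(-9)
t=3: X=(-9), d=1 → -e1, X_4=(-10)
t=4: X=(-10), d=1 → -e1, X_5=(-11)
t=5: X=(-11), d=0 → +e1, X_6=(-10)
t=6: X=(-10), d=0 → +e1, X_7=(-9)
t=7: X=(-9), d=0 → +e1, X_8=(-8)
t=8: X=(-8), d=1 → -e1, X_9=(-9)
t=9: X=(-9), d=1 → -e1, X_10=(-10)
t=10: X=(-10), d=1 → -e1, X_11=(-11)
t=11: X=(-11), d=1 → -e1, X_12=(-12)
t=12: X=(-12), d=0 → +e1, X_13=(-11)
t=13: X=(-11), d=0 → +e1, X_14=(-10)
t=14: X=(-10), d=1 → -e1, X_15=(-11)
t=15: X=(-11), d=0 → +e1, X_16=(-10)
t=16: X=(-10), d=0 → +e1, X_17=(-9)
t=17: X=(-9), d=1 → -e1, X_18=(-10)
t=18: X=(-10), d=1 → -e1, X_19=(-11)

(-11)


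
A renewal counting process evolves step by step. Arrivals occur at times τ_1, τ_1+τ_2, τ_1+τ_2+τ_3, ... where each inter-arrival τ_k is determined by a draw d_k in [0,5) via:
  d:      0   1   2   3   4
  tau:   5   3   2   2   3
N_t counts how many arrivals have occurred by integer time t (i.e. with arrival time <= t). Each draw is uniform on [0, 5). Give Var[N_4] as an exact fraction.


Inter-arrival values over d=0..4: [5, 3, 2, 2, 3]
Each d has probability 1/5, so the pmf of τ is: f(2) = 2/5, f(3) = 2/5, f(5) = 1/5
Let p_n(j) = P(N_n = j), with p_0 = [1]. Condition on τ_1: p_n(0) = P(τ > n), and for j >= 1, p_n(j) = Σ_{k<=n} f(k)·p_{n−k}(j−1)
p_1 = [1]  (j = 0)
p_2 = [3/5, 2/5]  (j = 0..1)
p_3 = [1/5, 4/5]  (j = 0..1)
p_4 = [1/5, 16/25, 4/25]  (j = 0..2)
E[N_4] = Σ j·p_4(j) = 24/25;  E[N_4²] = Σ j²·p_4(j) = 32/25
Var[N_4] = 32/25 − (24/25)² = 224/625

224/625


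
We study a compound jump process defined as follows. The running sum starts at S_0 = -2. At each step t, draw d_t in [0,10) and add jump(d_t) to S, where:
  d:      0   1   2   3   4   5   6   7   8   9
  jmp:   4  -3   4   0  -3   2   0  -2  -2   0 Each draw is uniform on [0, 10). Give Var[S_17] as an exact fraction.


Outcome values over d=0..9: [4, -3, 4, 0, -3, 2, 0, -2, -2, 0]
Σy = 0, Σy² = 62, M = 10
μ = 0/10 = 0,  σ² = 62/10 − (0)² = 31/5
Independent increments: Var[S_17] = 17·σ² = 17·(31/5) = 527/5

527/5


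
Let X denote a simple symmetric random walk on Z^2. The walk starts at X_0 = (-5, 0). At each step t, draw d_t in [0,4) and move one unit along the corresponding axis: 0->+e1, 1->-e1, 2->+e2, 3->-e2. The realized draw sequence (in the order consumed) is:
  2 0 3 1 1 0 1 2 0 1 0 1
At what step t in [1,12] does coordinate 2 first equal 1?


1

t=0: X=(-5, 0), d=2 → +e2, X_1=(-5, 1)
t=1: X=(-5, 1), d=0 → +e1, X_2=(-4, 1)
t=2: X=(-4, 1), d=3 → -e2, X_3=(-4, 0)
t=3: X=(-4, 0), d=1 → -e1, X_4=(-5, 0)
t=4: X=(-5, 0), d=1 → -e1, X_5=(-6, 0)
t=5: X=(-6, 0), d=0 → +e1, X_6=(-5, 0)
t=6: X=(-5, 0), d=1 → -e1, X_7=(-6, 0)
t=7: X=(-6, 0), d=2 → +e2, X_8=(-6, 1)
t=8: X=(-6, 1), d=0 → +e1, X_9=(-5, 1)
t=9: X=(-5, 1), d=1 → -e1, X_10=(-6, 1)
t=10: X=(-6, 1), d=0 → +e1, X_11=(-5, 1)
t=11: X=(-5, 1), d=1 → -e1, X_12=(-6, 1)


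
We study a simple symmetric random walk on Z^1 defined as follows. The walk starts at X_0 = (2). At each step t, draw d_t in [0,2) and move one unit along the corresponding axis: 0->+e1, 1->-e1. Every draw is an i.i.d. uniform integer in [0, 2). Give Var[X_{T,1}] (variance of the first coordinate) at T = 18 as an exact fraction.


18

Outcome values over d=0..1: [1, -1]
Σy = 0, Σy² = 2, M = 2
μ = 0/2 = 0,  σ² = 2/2 − (0)² = 1
Independent increments: Var[X_18] = 18·σ² = 18·(1) = 18


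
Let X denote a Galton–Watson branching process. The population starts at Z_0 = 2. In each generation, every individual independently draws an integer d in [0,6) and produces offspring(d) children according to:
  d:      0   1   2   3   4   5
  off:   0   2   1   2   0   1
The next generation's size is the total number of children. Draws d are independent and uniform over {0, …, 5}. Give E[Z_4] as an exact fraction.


Outcome values over d=0..5: [0, 2, 1, 2, 0, 1]
Σy = 6, Σy² = 10, M = 6
μ = 6/6 = 1,  σ² = 10/6 − (1)² = 2/3
E[Z_0] = 2
E[Z_1] = 1·E[Z_0] = 2
E[Z_2] = 1·E[Z_1] = 2
E[Z_3] = 1·E[Z_2] = 2
E[Z_4] = 1·E[Z_3] = 2

2


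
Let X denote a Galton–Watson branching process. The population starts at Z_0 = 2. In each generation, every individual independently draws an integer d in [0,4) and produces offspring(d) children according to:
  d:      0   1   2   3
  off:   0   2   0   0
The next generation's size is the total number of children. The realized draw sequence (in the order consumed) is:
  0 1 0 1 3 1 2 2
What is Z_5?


gen 0: Z_0=2, draws=[0, 1], offspring=[0, 2], Z_1=2
gen 1: Z_1=2, draws=[0, 1], offspring=[0, 2], Z_2=2
gen 2: Z_2=2, draws=[3, 1], offspring=[0, 2], Z_3=2
gen 3: Z_3=2, draws=[2, 2], offspring=[0, 0], Z_4=0
gen 4: Z_4=0, draws=[], offspring=[], Z_5=0

0


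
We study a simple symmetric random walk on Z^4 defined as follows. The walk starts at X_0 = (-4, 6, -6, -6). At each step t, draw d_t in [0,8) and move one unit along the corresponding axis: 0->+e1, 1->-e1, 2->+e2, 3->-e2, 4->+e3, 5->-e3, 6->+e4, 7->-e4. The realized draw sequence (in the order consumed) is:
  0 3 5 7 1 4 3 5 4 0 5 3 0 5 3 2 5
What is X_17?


t=0: X=(-4, 6, -6, -6), d=0 → +e1, X_1=(-3, 6, -6, -6)
t=1: X=(-3, 6, -6, -6), d=3 → -e2, X_2=(-3, 5, -6, -6)
t=2: X=(-3, 5, -6, -6), d=5 → -e3, X_3=(-3, 5, -7, -6)
t=3: X=(-3, 5, -7, -6), d=7 → -e4, X_4=(-3, 5, -7, -7)
t=4: X=(-3, 5, -7, -7), d=1 → -e1, X_5=(-4, 5, -7, -7)
t=5: X=(-4, 5, -7, -7), d=4 → +e3, X_6=(-4, 5, -6, -7)
t=6: X=(-4, 5, -6, -7), d=3 → -e2, X_7=(-4, 4, -6, -7)
t=7: X=(-4, 4, -6, -7), d=5 → -e3, X_8=(-4, 4, -7, -7)
t=8: X=(-4, 4, -7, -7), d=4 → +e3, X_9=(-4, 4, -6, -7)
t=9: X=(-4, 4, -6, -7), d=0 → +e1, X_10=(-3, 4, -6, -7)
t=10: X=(-3, 4, -6, -7), d=5 → -e3, X_11=(-3, 4, -7, -7)
t=11: X=(-3, 4, -7, -7), d=3 → -e2, X_12=(-3, 3, -7, -7)
t=12: X=(-3, 3, -7, -7), d=0 → +e1, X_13=(-2, 3, -7, -7)
t=13: X=(-2, 3, -7, -7), d=5 → -e3, X_14=(-2, 3, -8, -7)
t=14: X=(-2, 3, -8, -7), d=3 → -e2, X_15=(-2, 2, -8, -7)
t=15: X=(-2, 2, -8, -7), d=2 → +e2, X_16=(-2, 3, -8, -7)
t=16: X=(-2, 3, -8, -7), d=5 → -e3, X_17=(-2, 3, -9, -7)

(-2, 3, -9, -7)
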